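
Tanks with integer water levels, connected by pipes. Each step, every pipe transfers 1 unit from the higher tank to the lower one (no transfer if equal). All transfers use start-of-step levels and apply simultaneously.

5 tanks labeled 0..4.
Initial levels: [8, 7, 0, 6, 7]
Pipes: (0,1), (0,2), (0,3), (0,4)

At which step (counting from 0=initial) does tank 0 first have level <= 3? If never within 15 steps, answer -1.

Answer: 4

Derivation:
Step 1: flows [0->1,0->2,0->3,0->4] -> levels [4 8 1 7 8]
Step 2: flows [1->0,0->2,3->0,4->0] -> levels [6 7 2 6 7]
Step 3: flows [1->0,0->2,0=3,4->0] -> levels [7 6 3 6 6]
Step 4: flows [0->1,0->2,0->3,0->4] -> levels [3 7 4 7 7]
Tank 0 first reaches <=3 at step 4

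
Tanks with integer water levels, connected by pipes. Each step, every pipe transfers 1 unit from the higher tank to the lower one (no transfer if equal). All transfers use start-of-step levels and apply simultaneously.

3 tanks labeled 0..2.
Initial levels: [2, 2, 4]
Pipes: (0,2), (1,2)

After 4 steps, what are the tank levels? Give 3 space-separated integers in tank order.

Step 1: flows [2->0,2->1] -> levels [3 3 2]
Step 2: flows [0->2,1->2] -> levels [2 2 4]
  -> period-2 cycle: step 2 state = step 0 state
  -> state at step 4: (4-0) mod 2 = 0, same as step 0 -> [2 2 4]

Answer: 2 2 4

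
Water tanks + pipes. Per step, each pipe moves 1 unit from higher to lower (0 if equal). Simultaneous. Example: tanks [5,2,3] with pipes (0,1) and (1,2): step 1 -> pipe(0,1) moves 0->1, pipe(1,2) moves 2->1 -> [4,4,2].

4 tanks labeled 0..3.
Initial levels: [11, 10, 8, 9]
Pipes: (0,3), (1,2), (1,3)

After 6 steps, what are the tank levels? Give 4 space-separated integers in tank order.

Answer: 11 10 8 9

Derivation:
Step 1: flows [0->3,1->2,1->3] -> levels [10 8 9 11]
Step 2: flows [3->0,2->1,3->1] -> levels [11 10 8 9]
  -> period-2 cycle: step 2 state = step 0 state
  -> state at step 6: (6-0) mod 2 = 0, same as step 0 -> [11 10 8 9]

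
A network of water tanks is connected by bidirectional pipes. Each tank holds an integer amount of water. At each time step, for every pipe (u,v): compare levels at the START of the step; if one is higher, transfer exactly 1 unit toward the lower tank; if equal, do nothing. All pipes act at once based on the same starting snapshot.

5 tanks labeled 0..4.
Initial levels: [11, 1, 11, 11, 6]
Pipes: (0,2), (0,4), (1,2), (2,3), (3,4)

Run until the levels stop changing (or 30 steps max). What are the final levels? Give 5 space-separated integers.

Answer: 7 7 9 7 10

Derivation:
Step 1: flows [0=2,0->4,2->1,2=3,3->4] -> levels [10 2 10 10 8]
Step 2: flows [0=2,0->4,2->1,2=3,3->4] -> levels [9 3 9 9 10]
Step 3: flows [0=2,4->0,2->1,2=3,4->3] -> levels [10 4 8 10 8]
Step 4: flows [0->2,0->4,2->1,3->2,3->4] -> levels [8 5 9 8 10]
Step 5: flows [2->0,4->0,2->1,2->3,4->3] -> levels [10 6 6 10 8]
Step 6: flows [0->2,0->4,1=2,3->2,3->4] -> levels [8 6 8 8 10]
Step 7: flows [0=2,4->0,2->1,2=3,4->3] -> levels [9 7 7 9 8]
Step 8: flows [0->2,0->4,1=2,3->2,3->4] -> levels [7 7 9 7 10]
Step 9: flows [2->0,4->0,2->1,2->3,4->3] -> levels [9 8 6 9 8]
Step 10: flows [0->2,0->4,1->2,3->2,3->4] -> levels [7 7 9 7 10]
  -> period-2 cycle: step 10 state = step 8 state; never stabilizes
  -> state at step 30: (30-8) mod 2 = 0, same as step 8 -> [7 7 9 7 10]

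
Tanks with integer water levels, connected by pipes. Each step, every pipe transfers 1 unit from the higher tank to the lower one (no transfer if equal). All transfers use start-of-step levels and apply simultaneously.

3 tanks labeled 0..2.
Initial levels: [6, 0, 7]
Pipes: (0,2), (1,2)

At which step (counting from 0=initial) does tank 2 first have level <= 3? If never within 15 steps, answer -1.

Answer: 6

Derivation:
Step 1: flows [2->0,2->1] -> levels [7 1 5]
Step 2: flows [0->2,2->1] -> levels [6 2 5]
Step 3: flows [0->2,2->1] -> levels [5 3 5]
Step 4: flows [0=2,2->1] -> levels [5 4 4]
Step 5: flows [0->2,1=2] -> levels [4 4 5]
Step 6: flows [2->0,2->1] -> levels [5 5 3]
Tank 2 first reaches <=3 at step 6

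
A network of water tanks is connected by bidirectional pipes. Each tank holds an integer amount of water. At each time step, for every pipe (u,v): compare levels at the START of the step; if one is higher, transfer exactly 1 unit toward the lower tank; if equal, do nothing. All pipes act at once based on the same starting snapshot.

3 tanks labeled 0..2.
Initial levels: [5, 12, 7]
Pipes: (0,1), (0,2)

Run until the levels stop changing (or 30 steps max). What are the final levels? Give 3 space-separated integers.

Step 1: flows [1->0,2->0] -> levels [7 11 6]
Step 2: flows [1->0,0->2] -> levels [7 10 7]
Step 3: flows [1->0,0=2] -> levels [8 9 7]
Step 4: flows [1->0,0->2] -> levels [8 8 8]
Step 5: flows [0=1,0=2] -> levels [8 8 8]
  -> stable (no change)

Answer: 8 8 8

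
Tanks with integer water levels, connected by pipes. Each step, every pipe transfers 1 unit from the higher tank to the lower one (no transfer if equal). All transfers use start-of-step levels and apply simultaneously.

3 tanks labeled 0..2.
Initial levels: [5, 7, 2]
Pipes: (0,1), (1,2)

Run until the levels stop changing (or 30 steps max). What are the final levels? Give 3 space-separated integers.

Step 1: flows [1->0,1->2] -> levels [6 5 3]
Step 2: flows [0->1,1->2] -> levels [5 5 4]
Step 3: flows [0=1,1->2] -> levels [5 4 5]
Step 4: flows [0->1,2->1] -> levels [4 6 4]
Step 5: flows [1->0,1->2] -> levels [5 4 5]
  -> period-2 cycle: step 5 state = step 3 state; never stabilizes
  -> state at step 30: (30-3) mod 2 = 1, same as step 4 -> [4 6 4]

Answer: 4 6 4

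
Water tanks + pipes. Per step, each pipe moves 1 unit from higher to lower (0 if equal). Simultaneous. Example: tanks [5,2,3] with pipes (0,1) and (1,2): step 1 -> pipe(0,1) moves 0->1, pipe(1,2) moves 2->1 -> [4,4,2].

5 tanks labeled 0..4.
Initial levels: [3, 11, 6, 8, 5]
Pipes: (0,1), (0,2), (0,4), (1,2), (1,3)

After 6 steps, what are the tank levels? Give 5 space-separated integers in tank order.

Answer: 5 6 8 7 7

Derivation:
Step 1: flows [1->0,2->0,4->0,1->2,1->3] -> levels [6 8 6 9 4]
Step 2: flows [1->0,0=2,0->4,1->2,3->1] -> levels [6 7 7 8 5]
Step 3: flows [1->0,2->0,0->4,1=2,3->1] -> levels [7 7 6 7 6]
Step 4: flows [0=1,0->2,0->4,1->2,1=3] -> levels [5 6 8 7 7]
Step 5: flows [1->0,2->0,4->0,2->1,3->1] -> levels [8 7 6 6 6]
Step 6: flows [0->1,0->2,0->4,1->2,1->3] -> levels [5 6 8 7 7]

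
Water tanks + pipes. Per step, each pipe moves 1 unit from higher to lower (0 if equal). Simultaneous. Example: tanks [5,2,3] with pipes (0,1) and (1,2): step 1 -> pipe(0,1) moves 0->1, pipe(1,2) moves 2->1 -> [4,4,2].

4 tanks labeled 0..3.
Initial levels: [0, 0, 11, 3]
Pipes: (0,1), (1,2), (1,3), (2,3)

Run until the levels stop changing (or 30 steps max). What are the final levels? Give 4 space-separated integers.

Answer: 3 5 3 3

Derivation:
Step 1: flows [0=1,2->1,3->1,2->3] -> levels [0 2 9 3]
Step 2: flows [1->0,2->1,3->1,2->3] -> levels [1 3 7 3]
Step 3: flows [1->0,2->1,1=3,2->3] -> levels [2 3 5 4]
Step 4: flows [1->0,2->1,3->1,2->3] -> levels [3 4 3 4]
Step 5: flows [1->0,1->2,1=3,3->2] -> levels [4 2 5 3]
Step 6: flows [0->1,2->1,3->1,2->3] -> levels [3 5 3 3]
Step 7: flows [1->0,1->2,1->3,2=3] -> levels [4 2 4 4]
Step 8: flows [0->1,2->1,3->1,2=3] -> levels [3 5 3 3]
  -> period-2 cycle: step 8 state = step 6 state; never stabilizes
  -> state at step 30: (30-6) mod 2 = 0, same as step 6 -> [3 5 3 3]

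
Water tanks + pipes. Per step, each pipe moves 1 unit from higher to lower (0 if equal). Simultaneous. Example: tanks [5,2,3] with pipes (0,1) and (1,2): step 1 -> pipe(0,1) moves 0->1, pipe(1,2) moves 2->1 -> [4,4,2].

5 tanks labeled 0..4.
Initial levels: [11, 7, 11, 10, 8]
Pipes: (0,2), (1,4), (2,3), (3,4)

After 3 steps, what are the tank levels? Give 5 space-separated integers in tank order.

Step 1: flows [0=2,4->1,2->3,3->4] -> levels [11 8 10 10 8]
Step 2: flows [0->2,1=4,2=3,3->4] -> levels [10 8 11 9 9]
Step 3: flows [2->0,4->1,2->3,3=4] -> levels [11 9 9 10 8]

Answer: 11 9 9 10 8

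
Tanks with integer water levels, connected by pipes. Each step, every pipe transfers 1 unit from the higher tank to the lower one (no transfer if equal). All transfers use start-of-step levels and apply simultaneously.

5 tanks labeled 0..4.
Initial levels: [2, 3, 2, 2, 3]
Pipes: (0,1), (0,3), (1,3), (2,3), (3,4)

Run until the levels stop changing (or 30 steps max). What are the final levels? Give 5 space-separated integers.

Answer: 3 3 3 0 3

Derivation:
Step 1: flows [1->0,0=3,1->3,2=3,4->3] -> levels [3 1 2 4 2]
Step 2: flows [0->1,3->0,3->1,3->2,3->4] -> levels [3 3 3 0 3]
Step 3: flows [0=1,0->3,1->3,2->3,4->3] -> levels [2 2 2 4 2]
Step 4: flows [0=1,3->0,3->1,3->2,3->4] -> levels [3 3 3 0 3]
  -> period-2 cycle: step 4 state = step 2 state; never stabilizes
  -> state at step 30: (30-2) mod 2 = 0, same as step 2 -> [3 3 3 0 3]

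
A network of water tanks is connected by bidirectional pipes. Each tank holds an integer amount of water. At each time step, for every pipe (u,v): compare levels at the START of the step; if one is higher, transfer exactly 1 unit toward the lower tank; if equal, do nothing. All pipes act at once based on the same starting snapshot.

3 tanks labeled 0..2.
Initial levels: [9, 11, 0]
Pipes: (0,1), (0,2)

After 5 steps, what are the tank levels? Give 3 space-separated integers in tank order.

Answer: 7 8 5

Derivation:
Step 1: flows [1->0,0->2] -> levels [9 10 1]
Step 2: flows [1->0,0->2] -> levels [9 9 2]
Step 3: flows [0=1,0->2] -> levels [8 9 3]
Step 4: flows [1->0,0->2] -> levels [8 8 4]
Step 5: flows [0=1,0->2] -> levels [7 8 5]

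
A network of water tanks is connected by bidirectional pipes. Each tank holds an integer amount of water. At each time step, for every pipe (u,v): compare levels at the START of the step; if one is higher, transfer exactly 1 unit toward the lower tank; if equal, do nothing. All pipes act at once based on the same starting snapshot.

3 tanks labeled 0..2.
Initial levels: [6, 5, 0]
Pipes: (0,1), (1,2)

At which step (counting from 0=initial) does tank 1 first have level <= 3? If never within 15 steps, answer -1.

Step 1: flows [0->1,1->2] -> levels [5 5 1]
Step 2: flows [0=1,1->2] -> levels [5 4 2]
Step 3: flows [0->1,1->2] -> levels [4 4 3]
Step 4: flows [0=1,1->2] -> levels [4 3 4]
Tank 1 first reaches <=3 at step 4

Answer: 4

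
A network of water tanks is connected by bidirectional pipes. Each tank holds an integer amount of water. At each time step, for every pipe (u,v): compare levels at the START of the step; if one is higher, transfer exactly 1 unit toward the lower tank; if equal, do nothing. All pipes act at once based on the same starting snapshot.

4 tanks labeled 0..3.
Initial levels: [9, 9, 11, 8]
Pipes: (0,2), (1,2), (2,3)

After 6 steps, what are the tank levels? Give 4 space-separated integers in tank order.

Step 1: flows [2->0,2->1,2->3] -> levels [10 10 8 9]
Step 2: flows [0->2,1->2,3->2] -> levels [9 9 11 8]
  -> period-2 cycle: step 2 state = step 0 state
  -> state at step 6: (6-0) mod 2 = 0, same as step 0 -> [9 9 11 8]

Answer: 9 9 11 8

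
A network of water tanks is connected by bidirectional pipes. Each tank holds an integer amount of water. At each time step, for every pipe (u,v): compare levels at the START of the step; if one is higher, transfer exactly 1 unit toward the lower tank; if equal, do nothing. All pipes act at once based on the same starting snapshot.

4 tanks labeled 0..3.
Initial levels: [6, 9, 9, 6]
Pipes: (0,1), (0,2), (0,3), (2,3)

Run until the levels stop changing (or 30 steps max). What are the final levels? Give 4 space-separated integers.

Answer: 6 8 8 8

Derivation:
Step 1: flows [1->0,2->0,0=3,2->3] -> levels [8 8 7 7]
Step 2: flows [0=1,0->2,0->3,2=3] -> levels [6 8 8 8]
Step 3: flows [1->0,2->0,3->0,2=3] -> levels [9 7 7 7]
Step 4: flows [0->1,0->2,0->3,2=3] -> levels [6 8 8 8]
  -> period-2 cycle: step 4 state = step 2 state; never stabilizes
  -> state at step 30: (30-2) mod 2 = 0, same as step 2 -> [6 8 8 8]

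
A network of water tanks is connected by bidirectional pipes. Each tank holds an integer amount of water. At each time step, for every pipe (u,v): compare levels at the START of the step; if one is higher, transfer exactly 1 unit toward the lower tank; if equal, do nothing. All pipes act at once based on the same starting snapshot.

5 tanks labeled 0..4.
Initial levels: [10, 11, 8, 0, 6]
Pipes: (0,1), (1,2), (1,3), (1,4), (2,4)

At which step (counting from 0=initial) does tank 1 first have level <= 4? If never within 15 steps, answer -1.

Answer: -1

Derivation:
Step 1: flows [1->0,1->2,1->3,1->4,2->4] -> levels [11 7 8 1 8]
Step 2: flows [0->1,2->1,1->3,4->1,2=4] -> levels [10 9 7 2 7]
Step 3: flows [0->1,1->2,1->3,1->4,2=4] -> levels [9 7 8 3 8]
Step 4: flows [0->1,2->1,1->3,4->1,2=4] -> levels [8 9 7 4 7]
Step 5: flows [1->0,1->2,1->3,1->4,2=4] -> levels [9 5 8 5 8]
Step 6: flows [0->1,2->1,1=3,4->1,2=4] -> levels [8 8 7 5 7]
Step 7: flows [0=1,1->2,1->3,1->4,2=4] -> levels [8 5 8 6 8]
Step 8: flows [0->1,2->1,3->1,4->1,2=4] -> levels [7 9 7 5 7]
Step 9: flows [1->0,1->2,1->3,1->4,2=4] -> levels [8 5 8 6 8]
  -> period-2 cycle (repeats step 7); tank 1 never drops to <=4
Tank 1 never reaches <=4 within 15 steps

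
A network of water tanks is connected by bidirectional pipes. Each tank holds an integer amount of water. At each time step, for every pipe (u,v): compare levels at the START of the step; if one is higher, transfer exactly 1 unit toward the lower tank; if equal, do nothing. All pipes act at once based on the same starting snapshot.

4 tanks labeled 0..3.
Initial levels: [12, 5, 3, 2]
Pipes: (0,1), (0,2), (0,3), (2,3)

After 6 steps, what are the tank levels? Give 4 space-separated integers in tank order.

Answer: 7 5 5 5

Derivation:
Step 1: flows [0->1,0->2,0->3,2->3] -> levels [9 6 3 4]
Step 2: flows [0->1,0->2,0->3,3->2] -> levels [6 7 5 4]
Step 3: flows [1->0,0->2,0->3,2->3] -> levels [5 6 5 6]
Step 4: flows [1->0,0=2,3->0,3->2] -> levels [7 5 6 4]
Step 5: flows [0->1,0->2,0->3,2->3] -> levels [4 6 6 6]
Step 6: flows [1->0,2->0,3->0,2=3] -> levels [7 5 5 5]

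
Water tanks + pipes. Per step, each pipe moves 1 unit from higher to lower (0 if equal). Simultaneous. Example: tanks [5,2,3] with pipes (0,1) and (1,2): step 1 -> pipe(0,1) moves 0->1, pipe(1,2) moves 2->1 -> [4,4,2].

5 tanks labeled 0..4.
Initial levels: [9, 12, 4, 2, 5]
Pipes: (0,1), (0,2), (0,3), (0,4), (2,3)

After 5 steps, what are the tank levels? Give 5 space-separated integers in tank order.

Answer: 9 7 5 5 6

Derivation:
Step 1: flows [1->0,0->2,0->3,0->4,2->3] -> levels [7 11 4 4 6]
Step 2: flows [1->0,0->2,0->3,0->4,2=3] -> levels [5 10 5 5 7]
Step 3: flows [1->0,0=2,0=3,4->0,2=3] -> levels [7 9 5 5 6]
Step 4: flows [1->0,0->2,0->3,0->4,2=3] -> levels [5 8 6 6 7]
Step 5: flows [1->0,2->0,3->0,4->0,2=3] -> levels [9 7 5 5 6]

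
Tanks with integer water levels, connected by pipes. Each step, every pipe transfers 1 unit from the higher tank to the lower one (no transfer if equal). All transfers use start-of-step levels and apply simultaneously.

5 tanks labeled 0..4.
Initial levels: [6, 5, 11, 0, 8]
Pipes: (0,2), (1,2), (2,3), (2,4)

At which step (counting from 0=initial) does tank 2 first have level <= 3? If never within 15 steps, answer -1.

Step 1: flows [2->0,2->1,2->3,2->4] -> levels [7 6 7 1 9]
Step 2: flows [0=2,2->1,2->3,4->2] -> levels [7 7 6 2 8]
Step 3: flows [0->2,1->2,2->3,4->2] -> levels [6 6 8 3 7]
Step 4: flows [2->0,2->1,2->3,2->4] -> levels [7 7 4 4 8]
Step 5: flows [0->2,1->2,2=3,4->2] -> levels [6 6 7 4 7]
Step 6: flows [2->0,2->1,2->3,2=4] -> levels [7 7 4 5 7]
Step 7: flows [0->2,1->2,3->2,4->2] -> levels [6 6 8 4 6]
Step 8: flows [2->0,2->1,2->3,2->4] -> levels [7 7 4 5 7]
  -> period-2 cycle (repeats step 6); tank 2 never drops to <=3
Tank 2 never reaches <=3 within 15 steps

Answer: -1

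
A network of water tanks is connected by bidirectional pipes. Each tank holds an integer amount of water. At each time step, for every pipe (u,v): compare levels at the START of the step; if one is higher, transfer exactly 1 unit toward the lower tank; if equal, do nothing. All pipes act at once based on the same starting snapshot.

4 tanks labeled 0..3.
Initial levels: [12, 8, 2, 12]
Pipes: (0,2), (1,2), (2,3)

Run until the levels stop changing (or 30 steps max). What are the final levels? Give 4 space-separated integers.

Step 1: flows [0->2,1->2,3->2] -> levels [11 7 5 11]
Step 2: flows [0->2,1->2,3->2] -> levels [10 6 8 10]
Step 3: flows [0->2,2->1,3->2] -> levels [9 7 9 9]
Step 4: flows [0=2,2->1,2=3] -> levels [9 8 8 9]
Step 5: flows [0->2,1=2,3->2] -> levels [8 8 10 8]
Step 6: flows [2->0,2->1,2->3] -> levels [9 9 7 9]
Step 7: flows [0->2,1->2,3->2] -> levels [8 8 10 8]
  -> period-2 cycle: step 7 state = step 5 state; never stabilizes
  -> state at step 30: (30-5) mod 2 = 1, same as step 6 -> [9 9 7 9]

Answer: 9 9 7 9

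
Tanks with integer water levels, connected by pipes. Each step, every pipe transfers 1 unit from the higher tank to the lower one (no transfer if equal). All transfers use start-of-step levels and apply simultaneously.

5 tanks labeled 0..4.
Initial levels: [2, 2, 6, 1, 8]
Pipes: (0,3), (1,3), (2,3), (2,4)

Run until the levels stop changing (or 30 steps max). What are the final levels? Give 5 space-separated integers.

Answer: 3 3 3 5 5

Derivation:
Step 1: flows [0->3,1->3,2->3,4->2] -> levels [1 1 6 4 7]
Step 2: flows [3->0,3->1,2->3,4->2] -> levels [2 2 6 3 6]
Step 3: flows [3->0,3->1,2->3,2=4] -> levels [3 3 5 2 6]
Step 4: flows [0->3,1->3,2->3,4->2] -> levels [2 2 5 5 5]
Step 5: flows [3->0,3->1,2=3,2=4] -> levels [3 3 5 3 5]
Step 6: flows [0=3,1=3,2->3,2=4] -> levels [3 3 4 4 5]
Step 7: flows [3->0,3->1,2=3,4->2] -> levels [4 4 5 2 4]
Step 8: flows [0->3,1->3,2->3,2->4] -> levels [3 3 3 5 5]
Step 9: flows [3->0,3->1,3->2,4->2] -> levels [4 4 5 2 4]
  -> period-2 cycle: step 9 state = step 7 state; never stabilizes
  -> state at step 30: (30-7) mod 2 = 1, same as step 8 -> [3 3 3 5 5]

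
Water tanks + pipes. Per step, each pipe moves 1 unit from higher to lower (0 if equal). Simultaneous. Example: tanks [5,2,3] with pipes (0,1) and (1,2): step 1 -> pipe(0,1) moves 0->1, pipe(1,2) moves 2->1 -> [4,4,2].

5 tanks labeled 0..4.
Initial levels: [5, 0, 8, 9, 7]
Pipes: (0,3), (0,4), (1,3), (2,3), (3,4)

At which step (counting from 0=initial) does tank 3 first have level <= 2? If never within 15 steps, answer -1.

Answer: -1

Derivation:
Step 1: flows [3->0,4->0,3->1,3->2,3->4] -> levels [7 1 9 5 7]
Step 2: flows [0->3,0=4,3->1,2->3,4->3] -> levels [6 2 8 7 6]
Step 3: flows [3->0,0=4,3->1,2->3,3->4] -> levels [7 3 7 5 7]
Step 4: flows [0->3,0=4,3->1,2->3,4->3] -> levels [6 4 6 7 6]
Step 5: flows [3->0,0=4,3->1,3->2,3->4] -> levels [7 5 7 3 7]
Step 6: flows [0->3,0=4,1->3,2->3,4->3] -> levels [6 4 6 7 6]
  -> period-2 cycle (repeats step 4); tank 3 never drops to <=2
Tank 3 never reaches <=2 within 15 steps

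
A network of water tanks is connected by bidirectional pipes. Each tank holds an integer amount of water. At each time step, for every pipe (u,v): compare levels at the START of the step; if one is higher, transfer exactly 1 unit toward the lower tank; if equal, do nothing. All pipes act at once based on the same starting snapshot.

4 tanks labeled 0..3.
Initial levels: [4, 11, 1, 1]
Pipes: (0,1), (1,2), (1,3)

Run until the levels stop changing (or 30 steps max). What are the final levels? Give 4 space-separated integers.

Answer: 4 5 4 4

Derivation:
Step 1: flows [1->0,1->2,1->3] -> levels [5 8 2 2]
Step 2: flows [1->0,1->2,1->3] -> levels [6 5 3 3]
Step 3: flows [0->1,1->2,1->3] -> levels [5 4 4 4]
Step 4: flows [0->1,1=2,1=3] -> levels [4 5 4 4]
Step 5: flows [1->0,1->2,1->3] -> levels [5 2 5 5]
Step 6: flows [0->1,2->1,3->1] -> levels [4 5 4 4]
  -> period-2 cycle: step 6 state = step 4 state; never stabilizes
  -> state at step 30: (30-4) mod 2 = 0, same as step 4 -> [4 5 4 4]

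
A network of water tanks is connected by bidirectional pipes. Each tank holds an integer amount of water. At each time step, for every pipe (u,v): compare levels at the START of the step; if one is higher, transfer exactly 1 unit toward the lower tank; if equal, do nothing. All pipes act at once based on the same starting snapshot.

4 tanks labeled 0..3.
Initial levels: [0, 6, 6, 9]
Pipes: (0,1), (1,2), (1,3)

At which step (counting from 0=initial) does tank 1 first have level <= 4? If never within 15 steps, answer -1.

Answer: 6

Derivation:
Step 1: flows [1->0,1=2,3->1] -> levels [1 6 6 8]
Step 2: flows [1->0,1=2,3->1] -> levels [2 6 6 7]
Step 3: flows [1->0,1=2,3->1] -> levels [3 6 6 6]
Step 4: flows [1->0,1=2,1=3] -> levels [4 5 6 6]
Step 5: flows [1->0,2->1,3->1] -> levels [5 6 5 5]
Step 6: flows [1->0,1->2,1->3] -> levels [6 3 6 6]
Tank 1 first reaches <=4 at step 6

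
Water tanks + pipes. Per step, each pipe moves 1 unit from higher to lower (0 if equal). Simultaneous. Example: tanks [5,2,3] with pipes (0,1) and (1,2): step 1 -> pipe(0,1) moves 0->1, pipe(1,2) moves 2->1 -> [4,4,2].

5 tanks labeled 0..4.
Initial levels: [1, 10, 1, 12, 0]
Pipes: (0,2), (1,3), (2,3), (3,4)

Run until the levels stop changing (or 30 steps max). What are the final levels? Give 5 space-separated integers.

Answer: 5 4 4 7 4

Derivation:
Step 1: flows [0=2,3->1,3->2,3->4] -> levels [1 11 2 9 1]
Step 2: flows [2->0,1->3,3->2,3->4] -> levels [2 10 2 8 2]
Step 3: flows [0=2,1->3,3->2,3->4] -> levels [2 9 3 7 3]
Step 4: flows [2->0,1->3,3->2,3->4] -> levels [3 8 3 6 4]
Step 5: flows [0=2,1->3,3->2,3->4] -> levels [3 7 4 5 5]
Step 6: flows [2->0,1->3,3->2,3=4] -> levels [4 6 4 5 5]
Step 7: flows [0=2,1->3,3->2,3=4] -> levels [4 5 5 5 5]
Step 8: flows [2->0,1=3,2=3,3=4] -> levels [5 5 4 5 5]
Step 9: flows [0->2,1=3,3->2,3=4] -> levels [4 5 6 4 5]
Step 10: flows [2->0,1->3,2->3,4->3] -> levels [5 4 4 7 4]
Step 11: flows [0->2,3->1,3->2,3->4] -> levels [4 5 6 4 5]
  -> period-2 cycle: step 11 state = step 9 state; never stabilizes
  -> state at step 30: (30-9) mod 2 = 1, same as step 10 -> [5 4 4 7 4]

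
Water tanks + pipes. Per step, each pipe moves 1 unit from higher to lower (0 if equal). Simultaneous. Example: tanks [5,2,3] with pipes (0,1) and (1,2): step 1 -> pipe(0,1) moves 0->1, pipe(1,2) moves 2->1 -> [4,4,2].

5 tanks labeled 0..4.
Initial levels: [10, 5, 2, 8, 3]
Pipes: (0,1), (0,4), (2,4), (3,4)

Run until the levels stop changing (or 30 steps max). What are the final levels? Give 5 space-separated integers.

Answer: 7 5 6 6 4

Derivation:
Step 1: flows [0->1,0->4,4->2,3->4] -> levels [8 6 3 7 4]
Step 2: flows [0->1,0->4,4->2,3->4] -> levels [6 7 4 6 5]
Step 3: flows [1->0,0->4,4->2,3->4] -> levels [6 6 5 5 6]
Step 4: flows [0=1,0=4,4->2,4->3] -> levels [6 6 6 6 4]
Step 5: flows [0=1,0->4,2->4,3->4] -> levels [5 6 5 5 7]
Step 6: flows [1->0,4->0,4->2,4->3] -> levels [7 5 6 6 4]
Step 7: flows [0->1,0->4,2->4,3->4] -> levels [5 6 5 5 7]
  -> period-2 cycle: step 7 state = step 5 state; never stabilizes
  -> state at step 30: (30-5) mod 2 = 1, same as step 6 -> [7 5 6 6 4]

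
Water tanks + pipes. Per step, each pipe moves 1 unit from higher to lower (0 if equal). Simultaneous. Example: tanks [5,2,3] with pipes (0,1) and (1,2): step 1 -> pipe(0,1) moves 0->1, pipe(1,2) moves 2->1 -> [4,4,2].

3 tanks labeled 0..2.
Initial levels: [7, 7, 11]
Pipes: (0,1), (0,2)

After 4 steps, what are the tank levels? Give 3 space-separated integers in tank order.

Answer: 7 9 9

Derivation:
Step 1: flows [0=1,2->0] -> levels [8 7 10]
Step 2: flows [0->1,2->0] -> levels [8 8 9]
Step 3: flows [0=1,2->0] -> levels [9 8 8]
Step 4: flows [0->1,0->2] -> levels [7 9 9]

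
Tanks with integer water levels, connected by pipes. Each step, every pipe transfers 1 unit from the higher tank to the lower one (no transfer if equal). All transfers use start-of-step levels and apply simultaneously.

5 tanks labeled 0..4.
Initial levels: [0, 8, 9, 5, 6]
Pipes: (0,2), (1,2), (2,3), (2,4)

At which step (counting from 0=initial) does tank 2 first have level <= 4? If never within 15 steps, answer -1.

Step 1: flows [2->0,2->1,2->3,2->4] -> levels [1 9 5 6 7]
Step 2: flows [2->0,1->2,3->2,4->2] -> levels [2 8 7 5 6]
Step 3: flows [2->0,1->2,2->3,2->4] -> levels [3 7 5 6 7]
Step 4: flows [2->0,1->2,3->2,4->2] -> levels [4 6 7 5 6]
Step 5: flows [2->0,2->1,2->3,2->4] -> levels [5 7 3 6 7]
Tank 2 first reaches <=4 at step 5

Answer: 5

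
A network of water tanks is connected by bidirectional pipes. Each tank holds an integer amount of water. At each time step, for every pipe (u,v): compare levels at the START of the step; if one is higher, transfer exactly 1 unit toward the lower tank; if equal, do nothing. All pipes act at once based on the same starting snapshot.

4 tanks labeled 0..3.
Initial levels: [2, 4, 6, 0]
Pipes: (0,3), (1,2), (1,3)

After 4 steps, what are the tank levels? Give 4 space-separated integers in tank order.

Step 1: flows [0->3,2->1,1->3] -> levels [1 4 5 2]
Step 2: flows [3->0,2->1,1->3] -> levels [2 4 4 2]
Step 3: flows [0=3,1=2,1->3] -> levels [2 3 4 3]
Step 4: flows [3->0,2->1,1=3] -> levels [3 4 3 2]

Answer: 3 4 3 2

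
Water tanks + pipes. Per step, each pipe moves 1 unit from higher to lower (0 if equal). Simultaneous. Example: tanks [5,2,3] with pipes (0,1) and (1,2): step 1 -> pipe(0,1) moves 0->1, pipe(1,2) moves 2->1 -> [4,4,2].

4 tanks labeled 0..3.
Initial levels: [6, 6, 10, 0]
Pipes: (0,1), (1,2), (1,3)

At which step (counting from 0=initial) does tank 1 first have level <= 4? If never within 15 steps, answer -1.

Step 1: flows [0=1,2->1,1->3] -> levels [6 6 9 1]
Step 2: flows [0=1,2->1,1->3] -> levels [6 6 8 2]
Step 3: flows [0=1,2->1,1->3] -> levels [6 6 7 3]
Step 4: flows [0=1,2->1,1->3] -> levels [6 6 6 4]
Step 5: flows [0=1,1=2,1->3] -> levels [6 5 6 5]
Step 6: flows [0->1,2->1,1=3] -> levels [5 7 5 5]
Step 7: flows [1->0,1->2,1->3] -> levels [6 4 6 6]
Tank 1 first reaches <=4 at step 7

Answer: 7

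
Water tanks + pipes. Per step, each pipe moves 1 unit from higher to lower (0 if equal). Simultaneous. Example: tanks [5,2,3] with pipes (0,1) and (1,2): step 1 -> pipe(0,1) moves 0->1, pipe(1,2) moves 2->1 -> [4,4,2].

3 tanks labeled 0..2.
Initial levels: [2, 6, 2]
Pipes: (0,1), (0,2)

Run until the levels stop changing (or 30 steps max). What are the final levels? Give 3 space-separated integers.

Step 1: flows [1->0,0=2] -> levels [3 5 2]
Step 2: flows [1->0,0->2] -> levels [3 4 3]
Step 3: flows [1->0,0=2] -> levels [4 3 3]
Step 4: flows [0->1,0->2] -> levels [2 4 4]
Step 5: flows [1->0,2->0] -> levels [4 3 3]
  -> period-2 cycle: step 5 state = step 3 state; never stabilizes
  -> state at step 30: (30-3) mod 2 = 1, same as step 4 -> [2 4 4]

Answer: 2 4 4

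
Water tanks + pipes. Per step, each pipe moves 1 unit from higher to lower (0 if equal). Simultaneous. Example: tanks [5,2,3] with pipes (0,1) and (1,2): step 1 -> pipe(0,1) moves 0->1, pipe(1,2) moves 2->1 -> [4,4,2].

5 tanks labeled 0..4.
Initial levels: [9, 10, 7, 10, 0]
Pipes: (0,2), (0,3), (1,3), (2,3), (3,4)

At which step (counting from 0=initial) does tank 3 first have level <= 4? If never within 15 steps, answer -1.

Answer: -1

Derivation:
Step 1: flows [0->2,3->0,1=3,3->2,3->4] -> levels [9 10 9 7 1]
Step 2: flows [0=2,0->3,1->3,2->3,3->4] -> levels [8 9 8 9 2]
Step 3: flows [0=2,3->0,1=3,3->2,3->4] -> levels [9 9 9 6 3]
Step 4: flows [0=2,0->3,1->3,2->3,3->4] -> levels [8 8 8 8 4]
Step 5: flows [0=2,0=3,1=3,2=3,3->4] -> levels [8 8 8 7 5]
Step 6: flows [0=2,0->3,1->3,2->3,3->4] -> levels [7 7 7 9 6]
Step 7: flows [0=2,3->0,3->1,3->2,3->4] -> levels [8 8 8 5 7]
Step 8: flows [0=2,0->3,1->3,2->3,4->3] -> levels [7 7 7 9 6]
  -> period-2 cycle (repeats step 6); tank 3 never drops to <=4
Tank 3 never reaches <=4 within 15 steps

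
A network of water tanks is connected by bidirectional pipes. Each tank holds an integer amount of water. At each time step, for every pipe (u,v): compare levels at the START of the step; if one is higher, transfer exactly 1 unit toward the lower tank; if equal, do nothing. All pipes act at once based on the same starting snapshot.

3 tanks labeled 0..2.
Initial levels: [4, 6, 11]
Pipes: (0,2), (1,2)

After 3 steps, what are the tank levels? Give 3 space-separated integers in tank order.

Step 1: flows [2->0,2->1] -> levels [5 7 9]
Step 2: flows [2->0,2->1] -> levels [6 8 7]
Step 3: flows [2->0,1->2] -> levels [7 7 7]

Answer: 7 7 7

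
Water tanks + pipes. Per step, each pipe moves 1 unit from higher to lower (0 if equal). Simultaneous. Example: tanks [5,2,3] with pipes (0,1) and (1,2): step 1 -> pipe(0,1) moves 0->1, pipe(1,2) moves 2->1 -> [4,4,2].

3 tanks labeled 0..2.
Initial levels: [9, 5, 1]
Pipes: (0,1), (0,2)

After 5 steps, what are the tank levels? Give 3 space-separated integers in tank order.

Answer: 5 5 5

Derivation:
Step 1: flows [0->1,0->2] -> levels [7 6 2]
Step 2: flows [0->1,0->2] -> levels [5 7 3]
Step 3: flows [1->0,0->2] -> levels [5 6 4]
Step 4: flows [1->0,0->2] -> levels [5 5 5]
Step 5: flows [0=1,0=2] -> levels [5 5 5]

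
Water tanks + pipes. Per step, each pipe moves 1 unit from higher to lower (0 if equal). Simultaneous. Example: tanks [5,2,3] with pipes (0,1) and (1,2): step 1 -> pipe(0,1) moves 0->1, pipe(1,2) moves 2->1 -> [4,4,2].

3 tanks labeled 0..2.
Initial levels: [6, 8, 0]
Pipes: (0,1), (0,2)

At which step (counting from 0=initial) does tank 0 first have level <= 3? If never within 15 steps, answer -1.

Answer: -1

Derivation:
Step 1: flows [1->0,0->2] -> levels [6 7 1]
Step 2: flows [1->0,0->2] -> levels [6 6 2]
Step 3: flows [0=1,0->2] -> levels [5 6 3]
Step 4: flows [1->0,0->2] -> levels [5 5 4]
Step 5: flows [0=1,0->2] -> levels [4 5 5]
Step 6: flows [1->0,2->0] -> levels [6 4 4]
Step 7: flows [0->1,0->2] -> levels [4 5 5]
  -> period-2 cycle (repeats step 5); tank 0 never drops to <=3
Tank 0 never reaches <=3 within 15 steps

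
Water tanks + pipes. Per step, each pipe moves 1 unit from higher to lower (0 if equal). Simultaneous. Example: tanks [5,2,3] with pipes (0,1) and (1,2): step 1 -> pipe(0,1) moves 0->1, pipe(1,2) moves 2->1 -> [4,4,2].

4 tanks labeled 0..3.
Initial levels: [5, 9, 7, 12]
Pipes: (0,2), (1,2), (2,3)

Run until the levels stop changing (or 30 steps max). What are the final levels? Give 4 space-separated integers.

Step 1: flows [2->0,1->2,3->2] -> levels [6 8 8 11]
Step 2: flows [2->0,1=2,3->2] -> levels [7 8 8 10]
Step 3: flows [2->0,1=2,3->2] -> levels [8 8 8 9]
Step 4: flows [0=2,1=2,3->2] -> levels [8 8 9 8]
Step 5: flows [2->0,2->1,2->3] -> levels [9 9 6 9]
Step 6: flows [0->2,1->2,3->2] -> levels [8 8 9 8]
  -> period-2 cycle: step 6 state = step 4 state; never stabilizes
  -> state at step 30: (30-4) mod 2 = 0, same as step 4 -> [8 8 9 8]

Answer: 8 8 9 8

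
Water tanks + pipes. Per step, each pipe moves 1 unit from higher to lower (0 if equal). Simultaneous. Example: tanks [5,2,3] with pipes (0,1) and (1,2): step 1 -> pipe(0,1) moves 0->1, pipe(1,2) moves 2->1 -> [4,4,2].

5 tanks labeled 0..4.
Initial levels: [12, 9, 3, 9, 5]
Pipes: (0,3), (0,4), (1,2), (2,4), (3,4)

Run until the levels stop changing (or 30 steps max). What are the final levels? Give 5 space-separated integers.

Answer: 8 7 8 9 6

Derivation:
Step 1: flows [0->3,0->4,1->2,4->2,3->4] -> levels [10 8 5 9 6]
Step 2: flows [0->3,0->4,1->2,4->2,3->4] -> levels [8 7 7 9 7]
Step 3: flows [3->0,0->4,1=2,2=4,3->4] -> levels [8 7 7 7 9]
Step 4: flows [0->3,4->0,1=2,4->2,4->3] -> levels [8 7 8 9 6]
Step 5: flows [3->0,0->4,2->1,2->4,3->4] -> levels [8 8 6 7 9]
Step 6: flows [0->3,4->0,1->2,4->2,4->3] -> levels [8 7 8 9 6]
  -> period-2 cycle: step 6 state = step 4 state; never stabilizes
  -> state at step 30: (30-4) mod 2 = 0, same as step 4 -> [8 7 8 9 6]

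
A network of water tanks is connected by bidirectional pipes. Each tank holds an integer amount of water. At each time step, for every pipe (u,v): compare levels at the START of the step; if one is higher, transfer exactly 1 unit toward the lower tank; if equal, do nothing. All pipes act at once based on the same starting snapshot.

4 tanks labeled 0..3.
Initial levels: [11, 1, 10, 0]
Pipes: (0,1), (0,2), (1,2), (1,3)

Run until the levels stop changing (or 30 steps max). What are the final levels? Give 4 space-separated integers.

Step 1: flows [0->1,0->2,2->1,1->3] -> levels [9 2 10 1]
Step 2: flows [0->1,2->0,2->1,1->3] -> levels [9 3 8 2]
Step 3: flows [0->1,0->2,2->1,1->3] -> levels [7 4 8 3]
Step 4: flows [0->1,2->0,2->1,1->3] -> levels [7 5 6 4]
Step 5: flows [0->1,0->2,2->1,1->3] -> levels [5 6 6 5]
Step 6: flows [1->0,2->0,1=2,1->3] -> levels [7 4 5 6]
Step 7: flows [0->1,0->2,2->1,3->1] -> levels [5 7 5 5]
Step 8: flows [1->0,0=2,1->2,1->3] -> levels [6 4 6 6]
Step 9: flows [0->1,0=2,2->1,3->1] -> levels [5 7 5 5]
  -> period-2 cycle: step 9 state = step 7 state; never stabilizes
  -> state at step 30: (30-7) mod 2 = 1, same as step 8 -> [6 4 6 6]

Answer: 6 4 6 6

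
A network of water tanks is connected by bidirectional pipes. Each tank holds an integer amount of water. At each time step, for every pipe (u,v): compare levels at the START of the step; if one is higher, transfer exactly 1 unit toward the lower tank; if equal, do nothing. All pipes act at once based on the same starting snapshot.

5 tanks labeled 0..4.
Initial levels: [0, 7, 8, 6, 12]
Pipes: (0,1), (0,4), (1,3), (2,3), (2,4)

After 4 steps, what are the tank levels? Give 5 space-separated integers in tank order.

Answer: 6 7 8 6 6

Derivation:
Step 1: flows [1->0,4->0,1->3,2->3,4->2] -> levels [2 5 8 8 10]
Step 2: flows [1->0,4->0,3->1,2=3,4->2] -> levels [4 5 9 7 8]
Step 3: flows [1->0,4->0,3->1,2->3,2->4] -> levels [6 5 7 7 8]
Step 4: flows [0->1,4->0,3->1,2=3,4->2] -> levels [6 7 8 6 6]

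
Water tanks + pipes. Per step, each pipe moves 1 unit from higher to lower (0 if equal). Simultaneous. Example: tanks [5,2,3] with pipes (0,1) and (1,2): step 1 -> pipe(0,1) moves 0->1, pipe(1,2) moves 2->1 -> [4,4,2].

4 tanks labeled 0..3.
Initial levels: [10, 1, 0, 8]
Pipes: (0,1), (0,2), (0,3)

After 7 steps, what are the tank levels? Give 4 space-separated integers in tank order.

Answer: 6 4 4 5

Derivation:
Step 1: flows [0->1,0->2,0->3] -> levels [7 2 1 9]
Step 2: flows [0->1,0->2,3->0] -> levels [6 3 2 8]
Step 3: flows [0->1,0->2,3->0] -> levels [5 4 3 7]
Step 4: flows [0->1,0->2,3->0] -> levels [4 5 4 6]
Step 5: flows [1->0,0=2,3->0] -> levels [6 4 4 5]
Step 6: flows [0->1,0->2,0->3] -> levels [3 5 5 6]
Step 7: flows [1->0,2->0,3->0] -> levels [6 4 4 5]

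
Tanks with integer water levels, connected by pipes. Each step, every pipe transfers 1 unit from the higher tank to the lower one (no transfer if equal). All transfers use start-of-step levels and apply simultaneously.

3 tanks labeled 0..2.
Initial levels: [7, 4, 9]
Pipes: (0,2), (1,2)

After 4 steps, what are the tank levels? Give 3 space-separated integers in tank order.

Step 1: flows [2->0,2->1] -> levels [8 5 7]
Step 2: flows [0->2,2->1] -> levels [7 6 7]
Step 3: flows [0=2,2->1] -> levels [7 7 6]
Step 4: flows [0->2,1->2] -> levels [6 6 8]

Answer: 6 6 8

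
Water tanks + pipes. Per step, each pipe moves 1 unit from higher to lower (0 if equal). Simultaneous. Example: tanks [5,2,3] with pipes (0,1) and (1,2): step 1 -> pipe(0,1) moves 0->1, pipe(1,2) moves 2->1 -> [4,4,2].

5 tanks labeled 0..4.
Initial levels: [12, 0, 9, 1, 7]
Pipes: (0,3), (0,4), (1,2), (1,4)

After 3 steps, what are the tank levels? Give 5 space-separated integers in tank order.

Step 1: flows [0->3,0->4,2->1,4->1] -> levels [10 2 8 2 7]
Step 2: flows [0->3,0->4,2->1,4->1] -> levels [8 4 7 3 7]
Step 3: flows [0->3,0->4,2->1,4->1] -> levels [6 6 6 4 7]

Answer: 6 6 6 4 7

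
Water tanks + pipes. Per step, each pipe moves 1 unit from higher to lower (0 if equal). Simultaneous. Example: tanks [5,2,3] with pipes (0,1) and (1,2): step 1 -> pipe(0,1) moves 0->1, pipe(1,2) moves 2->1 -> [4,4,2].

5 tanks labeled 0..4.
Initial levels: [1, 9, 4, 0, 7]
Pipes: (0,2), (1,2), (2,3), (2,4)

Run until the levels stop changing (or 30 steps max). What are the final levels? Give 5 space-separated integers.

Step 1: flows [2->0,1->2,2->3,4->2] -> levels [2 8 4 1 6]
Step 2: flows [2->0,1->2,2->3,4->2] -> levels [3 7 4 2 5]
Step 3: flows [2->0,1->2,2->3,4->2] -> levels [4 6 4 3 4]
Step 4: flows [0=2,1->2,2->3,2=4] -> levels [4 5 4 4 4]
Step 5: flows [0=2,1->2,2=3,2=4] -> levels [4 4 5 4 4]
Step 6: flows [2->0,2->1,2->3,2->4] -> levels [5 5 1 5 5]
Step 7: flows [0->2,1->2,3->2,4->2] -> levels [4 4 5 4 4]
  -> period-2 cycle: step 7 state = step 5 state; never stabilizes
  -> state at step 30: (30-5) mod 2 = 1, same as step 6 -> [5 5 1 5 5]

Answer: 5 5 1 5 5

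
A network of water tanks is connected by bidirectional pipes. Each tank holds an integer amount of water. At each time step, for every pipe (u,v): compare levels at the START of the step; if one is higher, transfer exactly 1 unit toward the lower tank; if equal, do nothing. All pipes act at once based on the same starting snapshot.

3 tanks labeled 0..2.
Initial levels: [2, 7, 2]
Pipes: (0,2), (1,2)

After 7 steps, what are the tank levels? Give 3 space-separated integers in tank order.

Answer: 3 3 5

Derivation:
Step 1: flows [0=2,1->2] -> levels [2 6 3]
Step 2: flows [2->0,1->2] -> levels [3 5 3]
Step 3: flows [0=2,1->2] -> levels [3 4 4]
Step 4: flows [2->0,1=2] -> levels [4 4 3]
Step 5: flows [0->2,1->2] -> levels [3 3 5]
Step 6: flows [2->0,2->1] -> levels [4 4 3]
  -> period-2 cycle: step 6 state = step 4 state
  -> state at step 7: (7-4) mod 2 = 1, same as step 5 -> [3 3 5]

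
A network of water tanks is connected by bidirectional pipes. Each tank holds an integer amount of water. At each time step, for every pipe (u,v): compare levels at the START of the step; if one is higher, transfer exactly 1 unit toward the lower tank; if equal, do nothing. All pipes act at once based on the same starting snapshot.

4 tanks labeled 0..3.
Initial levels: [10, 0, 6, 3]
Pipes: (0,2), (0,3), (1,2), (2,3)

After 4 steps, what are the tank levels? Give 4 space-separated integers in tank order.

Step 1: flows [0->2,0->3,2->1,2->3] -> levels [8 1 5 5]
Step 2: flows [0->2,0->3,2->1,2=3] -> levels [6 2 5 6]
Step 3: flows [0->2,0=3,2->1,3->2] -> levels [5 3 6 5]
Step 4: flows [2->0,0=3,2->1,2->3] -> levels [6 4 3 6]

Answer: 6 4 3 6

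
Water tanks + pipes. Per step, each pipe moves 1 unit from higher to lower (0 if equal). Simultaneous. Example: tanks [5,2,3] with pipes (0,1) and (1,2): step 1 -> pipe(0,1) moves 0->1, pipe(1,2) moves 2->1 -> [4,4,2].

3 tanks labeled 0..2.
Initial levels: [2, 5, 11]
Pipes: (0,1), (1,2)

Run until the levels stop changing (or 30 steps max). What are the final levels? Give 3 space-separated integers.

Answer: 6 6 6

Derivation:
Step 1: flows [1->0,2->1] -> levels [3 5 10]
Step 2: flows [1->0,2->1] -> levels [4 5 9]
Step 3: flows [1->0,2->1] -> levels [5 5 8]
Step 4: flows [0=1,2->1] -> levels [5 6 7]
Step 5: flows [1->0,2->1] -> levels [6 6 6]
Step 6: flows [0=1,1=2] -> levels [6 6 6]
  -> stable (no change)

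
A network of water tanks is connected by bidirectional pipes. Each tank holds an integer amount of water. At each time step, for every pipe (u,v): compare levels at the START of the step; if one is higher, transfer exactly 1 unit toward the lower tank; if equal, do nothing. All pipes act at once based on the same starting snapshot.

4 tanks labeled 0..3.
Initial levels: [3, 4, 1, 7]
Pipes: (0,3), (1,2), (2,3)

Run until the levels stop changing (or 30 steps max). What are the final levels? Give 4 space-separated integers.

Step 1: flows [3->0,1->2,3->2] -> levels [4 3 3 5]
Step 2: flows [3->0,1=2,3->2] -> levels [5 3 4 3]
Step 3: flows [0->3,2->1,2->3] -> levels [4 4 2 5]
Step 4: flows [3->0,1->2,3->2] -> levels [5 3 4 3]
  -> period-2 cycle: step 4 state = step 2 state; never stabilizes
  -> state at step 30: (30-2) mod 2 = 0, same as step 2 -> [5 3 4 3]

Answer: 5 3 4 3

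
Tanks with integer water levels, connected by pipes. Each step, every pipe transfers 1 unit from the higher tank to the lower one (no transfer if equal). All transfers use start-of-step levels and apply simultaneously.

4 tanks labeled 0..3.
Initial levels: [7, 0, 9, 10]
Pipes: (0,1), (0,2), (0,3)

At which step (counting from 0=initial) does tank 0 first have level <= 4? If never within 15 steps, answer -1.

Step 1: flows [0->1,2->0,3->0] -> levels [8 1 8 9]
Step 2: flows [0->1,0=2,3->0] -> levels [8 2 8 8]
Step 3: flows [0->1,0=2,0=3] -> levels [7 3 8 8]
Step 4: flows [0->1,2->0,3->0] -> levels [8 4 7 7]
Step 5: flows [0->1,0->2,0->3] -> levels [5 5 8 8]
Step 6: flows [0=1,2->0,3->0] -> levels [7 5 7 7]
Step 7: flows [0->1,0=2,0=3] -> levels [6 6 7 7]
Step 8: flows [0=1,2->0,3->0] -> levels [8 6 6 6]
Step 9: flows [0->1,0->2,0->3] -> levels [5 7 7 7]
Step 10: flows [1->0,2->0,3->0] -> levels [8 6 6 6]
  -> period-2 cycle (repeats step 8); tank 0 never drops to <=4
Tank 0 never reaches <=4 within 15 steps

Answer: -1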